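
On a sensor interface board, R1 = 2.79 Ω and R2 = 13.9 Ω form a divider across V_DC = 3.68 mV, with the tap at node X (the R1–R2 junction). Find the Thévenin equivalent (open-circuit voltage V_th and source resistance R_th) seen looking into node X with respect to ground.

With X open, the divider is unloaded: V_th = 3.68 × 13.9/16.69 = 3.065 mV.
With V_DC suppressed (replaced by a short), R_th = R1 ‖ R2 = (2.790 × 13.9)/(2.790 + 13.9) = 2.324 Ω.

V_th ≈ 3.06 mV, R_th ≈ 2.32 Ω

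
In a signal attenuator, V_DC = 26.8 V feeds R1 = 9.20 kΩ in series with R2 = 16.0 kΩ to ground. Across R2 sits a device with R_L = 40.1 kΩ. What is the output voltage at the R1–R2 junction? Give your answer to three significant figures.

V_out ≈ 14.9 V

The load sits in parallel with R2, giving an effective lower resistance R2' = R2·R_L/(R2+R_L) = 11.44 kΩ.
Then V_out = V_DC · R2'/(R1 + R2') = 26.8 × 11.44/20.64 = 14.85 V.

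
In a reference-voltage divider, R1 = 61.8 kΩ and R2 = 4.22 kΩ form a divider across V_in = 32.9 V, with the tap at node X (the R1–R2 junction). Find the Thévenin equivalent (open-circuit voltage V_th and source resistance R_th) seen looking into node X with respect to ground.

V_th ≈ 2.10 V, R_th ≈ 3.95 kΩ

With X open, the divider is unloaded: V_th = 32.9 × 4.22/66.02 = 2.103 V.
With V_in suppressed (replaced by a short), R_th = R1 ‖ R2 = (61.80 × 4.22)/(61.80 + 4.22) = 3.950 kΩ.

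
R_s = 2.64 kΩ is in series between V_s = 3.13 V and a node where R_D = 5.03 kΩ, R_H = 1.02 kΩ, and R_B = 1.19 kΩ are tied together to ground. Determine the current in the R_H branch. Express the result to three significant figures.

Equivalent of the parallel group: R_p = 0.4952 kΩ.
V_A by voltage divider: V_A = 3.13 × 0.4952/(2.64 + 0.4952) = 0.4943 V.
I(R_H) = V_A / R_H = 0.4943/1.02 = 0.4847 mA.

I ≈ 0.485 mA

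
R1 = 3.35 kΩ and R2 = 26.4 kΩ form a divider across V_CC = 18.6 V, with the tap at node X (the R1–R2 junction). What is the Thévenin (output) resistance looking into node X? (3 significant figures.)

With V_CC suppressed (replaced by a short), R_th = R1 ‖ R2 = (3.350 × 26.4)/(3.350 + 26.4) = 2.973 kΩ.

R_th ≈ 2.97 kΩ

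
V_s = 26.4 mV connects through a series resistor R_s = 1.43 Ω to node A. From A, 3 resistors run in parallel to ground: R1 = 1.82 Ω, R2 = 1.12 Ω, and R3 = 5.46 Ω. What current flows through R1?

Combine the parallel branches: R_p = (1/1.82 + 1/1.12 + 1/5.46)⁻¹ = 0.6152 Ω.
V_A by voltage divider: V_A = 26.4 × 0.6152/(1.43 + 0.6152) = 7.941 mV.
I(R1) = V_A / R1 = 7.941/1.82 = 4.363 mA.

I ≈ 4.36 mA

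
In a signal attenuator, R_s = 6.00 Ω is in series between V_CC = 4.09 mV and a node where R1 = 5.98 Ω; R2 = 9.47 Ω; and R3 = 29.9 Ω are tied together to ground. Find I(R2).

Parallel bank: R_p = 1/(1/5.98 + 1/9.47 + 1/29.9) = 3.265 Ω.
V_A by voltage divider: V_A = 4.09 × 3.265/(6.00 + 3.265) = 1.441 mV.
I(R2) = V_A / R2 = 1.441/9.47 = 0.1522 mA.

I ≈ 0.152 mA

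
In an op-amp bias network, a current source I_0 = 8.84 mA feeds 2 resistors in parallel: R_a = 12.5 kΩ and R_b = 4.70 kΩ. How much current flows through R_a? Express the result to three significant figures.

I ≈ 2.42 mA

For two parallel branches, I_k = I_0 · (other R)/(sum of R).
So I = 8.84 × 4.70/17.20 = 2.416 mA.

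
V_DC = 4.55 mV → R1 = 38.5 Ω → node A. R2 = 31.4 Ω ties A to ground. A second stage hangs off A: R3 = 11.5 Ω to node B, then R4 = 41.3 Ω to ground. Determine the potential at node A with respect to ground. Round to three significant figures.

Looking into the second stage from A: R3 + R4 = 52.80 Ω appears in parallel with R2.
R2 ‖ (R3+R4) = 19.69 Ω.
V_A = 4.55 × 19.69/(38.5 + 19.69) = 1.540 mV.

V_A ≈ 1.54 mV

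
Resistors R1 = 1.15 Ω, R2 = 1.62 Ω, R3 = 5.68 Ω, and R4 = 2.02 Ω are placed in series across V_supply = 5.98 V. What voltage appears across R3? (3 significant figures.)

Total series resistance ΣR = 1.15 + 1.62 + 5.68 + 2.02 = 10.47 Ω.
V = V_supply · R/ΣR = 5.98 × 0.5425 = 3.244 V.

V ≈ 3.24 V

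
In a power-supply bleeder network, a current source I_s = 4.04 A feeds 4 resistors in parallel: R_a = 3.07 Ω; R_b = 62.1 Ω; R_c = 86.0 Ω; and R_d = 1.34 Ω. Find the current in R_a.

Conductances: ΣG = 1/3.07 + 1/62.1 + 1/86.0 + 1/1.34 = 1.100 (1/Ω).
By the current-divider rule, I = I_s · G_k/ΣG = 4.04 × 0.2962 = 1.197 A.

I ≈ 1.20 A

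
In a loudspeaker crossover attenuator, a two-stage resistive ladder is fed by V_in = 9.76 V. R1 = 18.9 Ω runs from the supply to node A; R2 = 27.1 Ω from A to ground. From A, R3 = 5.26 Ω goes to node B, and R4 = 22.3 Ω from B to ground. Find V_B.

The second stage (R3 + R4 = 27.56 Ω) loads node A in parallel with R2.
R2 ‖ (R3+R4) = 13.66 Ω.
First divider: V_A = V_in · 13.66/(18.9 + 13.66) = 4.095 V.
Stage 2 is unloaded, so V_B = V_A · R4/(R3+R4) = 4.095 × 22.3/27.56 = 3.314 V.

V_B ≈ 3.31 V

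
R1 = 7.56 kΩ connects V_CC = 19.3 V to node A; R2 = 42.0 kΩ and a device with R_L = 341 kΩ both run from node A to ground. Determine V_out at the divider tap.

V_out ≈ 16.1 V

First combine the lower leg with the load: R2 ‖ R_L = 37.39 kΩ.
Voltage divider with the loaded lower leg: V_out = 19.3 × 37.39/(7.56 + 37.39) = 19.3 × 0.8318 = 16.05 V.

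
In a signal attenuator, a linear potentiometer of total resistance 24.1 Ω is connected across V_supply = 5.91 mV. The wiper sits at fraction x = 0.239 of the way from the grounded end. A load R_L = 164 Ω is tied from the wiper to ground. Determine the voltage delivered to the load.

V_out ≈ 1.38 mV

Split the track: R_lower = x·R_p = 5.760 Ω, R_upper = (1−x)·R_p = 18.34 Ω.
Lower segment in parallel with the load: 5.760 ‖ 164 = 5.564 Ω.
V_out = 5.91 × 5.564/(18.34 + 5.564) = 1.376 mV.
(Unloaded: V_out = x·V_supply = 1.41 mV.)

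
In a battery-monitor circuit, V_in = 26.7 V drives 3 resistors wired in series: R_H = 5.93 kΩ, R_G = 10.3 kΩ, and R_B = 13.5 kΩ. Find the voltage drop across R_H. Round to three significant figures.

ΣR = 5.93 + 10.3 + 13.5 = 29.73 kΩ.
V = V_in · R/ΣR = 26.7 × 0.1995 = 5.326 V.

V ≈ 5.33 V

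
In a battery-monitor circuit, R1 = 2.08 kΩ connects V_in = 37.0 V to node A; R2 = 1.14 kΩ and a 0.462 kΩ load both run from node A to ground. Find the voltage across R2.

V_out ≈ 5.05 V

The load sits in parallel with R2, giving an effective lower resistance R2' = R2·R_L/(R2+R_L) = 0.3288 kΩ.
Now apply the divider: V_out = 37.0 × 0.1365 = 5.050 V.
(Unloaded it would be 13.1 V; the load pulls it down.)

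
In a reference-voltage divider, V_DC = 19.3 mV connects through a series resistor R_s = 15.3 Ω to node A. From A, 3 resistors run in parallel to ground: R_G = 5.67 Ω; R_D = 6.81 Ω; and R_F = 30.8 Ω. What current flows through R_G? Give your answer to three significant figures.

I ≈ 0.528 mA

Equivalent of the parallel group: R_p = 2.812 Ω.
V_A by voltage divider: V_A = 19.3 × 2.812/(15.3 + 2.812) = 2.996 mV.
Branch current I = V_A/R_G = 2.996/5.67 = 0.5284 mA.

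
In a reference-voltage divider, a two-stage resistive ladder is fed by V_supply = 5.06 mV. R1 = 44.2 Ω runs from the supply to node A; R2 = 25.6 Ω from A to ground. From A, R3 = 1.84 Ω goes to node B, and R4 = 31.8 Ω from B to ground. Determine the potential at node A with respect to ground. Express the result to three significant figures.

Looking into the second stage from A: R3 + R4 = 33.64 Ω appears in parallel with R2.
R2 ‖ (R3+R4) = 14.54 Ω.
V_A = 5.06 × 14.54/(44.2 + 14.54) = 1.252 mV.

V_A ≈ 1.25 mV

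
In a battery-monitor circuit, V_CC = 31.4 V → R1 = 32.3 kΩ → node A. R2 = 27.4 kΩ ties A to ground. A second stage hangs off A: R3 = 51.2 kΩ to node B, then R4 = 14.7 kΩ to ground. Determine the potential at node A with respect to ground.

V_A ≈ 11.8 V

Looking into the second stage from A: R3 + R4 = 65.90 kΩ appears in parallel with R2.
R2 ‖ (R3+R4) = 19.35 kΩ.
V_A = 31.4 × 19.35/(32.3 + 19.35) = 11.76 V.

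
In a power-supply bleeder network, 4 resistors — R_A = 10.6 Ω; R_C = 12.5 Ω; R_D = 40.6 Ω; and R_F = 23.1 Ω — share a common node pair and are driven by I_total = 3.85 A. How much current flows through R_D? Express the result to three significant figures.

I ≈ 0.391 A

Conductances: ΣG = 1/10.6 + 1/12.5 + 1/40.6 + 1/23.1 = 0.2423 (1/Ω).
Current divider: I(R_D) = I_total · G_k/ΣG = 3.85 × (0.02463/0.2423) = 3.85 × 0.1017 = 0.3914 A.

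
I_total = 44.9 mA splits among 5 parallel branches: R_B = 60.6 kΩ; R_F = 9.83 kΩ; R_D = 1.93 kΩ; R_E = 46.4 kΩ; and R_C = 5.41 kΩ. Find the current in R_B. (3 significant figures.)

Conductances: ΣG = 1/60.6 + 1/9.83 + 1/1.93 + 1/46.4 + 1/5.41 = 0.8428 (1/kΩ).
Current divider: I(R_B) = I_total · G_k/ΣG = 44.9 × (0.01650/0.8428) = 44.9 × 0.01958 = 0.8792 mA.

I ≈ 0.879 mA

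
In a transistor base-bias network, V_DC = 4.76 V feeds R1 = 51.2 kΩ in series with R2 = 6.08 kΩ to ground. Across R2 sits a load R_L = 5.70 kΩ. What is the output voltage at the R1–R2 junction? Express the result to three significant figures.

V_out ≈ 0.259 V

R2 ‖ R_L = (6.08 × 5.70)/(6.08 + 5.70) = 2.942 kΩ.
Now apply the divider: V_out = 4.76 × 0.05434 = 0.2586 V.
(Unloaded it would be 0.505 V; the load pulls it down.)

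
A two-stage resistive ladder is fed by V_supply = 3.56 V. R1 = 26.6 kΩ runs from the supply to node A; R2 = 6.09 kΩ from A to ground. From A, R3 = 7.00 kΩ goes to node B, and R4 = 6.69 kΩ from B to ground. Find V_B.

The second stage (R3 + R4 = 13.69 kΩ) loads node A in parallel with R2.
R2 ‖ (R3+R4) = 4.215 kΩ.
First divider: V_A = V_supply · 4.215/(26.6 + 4.215) = 0.4869 V.
Then the unloaded second divider: V_B = V_A × R4/(R3+R4) = 0.4869 × 0.4887 = 0.2380 V.

V_B ≈ 0.238 V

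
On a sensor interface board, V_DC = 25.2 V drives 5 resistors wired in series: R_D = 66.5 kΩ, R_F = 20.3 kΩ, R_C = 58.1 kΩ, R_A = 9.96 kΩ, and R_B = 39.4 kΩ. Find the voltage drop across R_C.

V ≈ 7.54 V

ΣR = 66.5 + 20.3 + 58.1 + 9.96 + 39.4 = 194.3 kΩ.
V = V_DC · R/ΣR = 25.2 × 0.2991 = 7.537 V.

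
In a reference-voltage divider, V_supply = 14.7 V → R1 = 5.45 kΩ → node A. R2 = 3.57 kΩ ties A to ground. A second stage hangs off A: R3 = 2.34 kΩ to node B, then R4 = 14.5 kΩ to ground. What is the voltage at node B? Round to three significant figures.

Node A sees R2 in parallel with the series input of stage 2, R3 + R4 = 16.84 kΩ.
Effective lower resistance at A: R2 ‖ 16.84 = 2.946 kΩ.
V_A = 14.7 × 2.946/(5.45 + 2.946) = 5.157 V.
V_B = V_A × 0.8610 = 4.441 V.

V_B ≈ 4.44 V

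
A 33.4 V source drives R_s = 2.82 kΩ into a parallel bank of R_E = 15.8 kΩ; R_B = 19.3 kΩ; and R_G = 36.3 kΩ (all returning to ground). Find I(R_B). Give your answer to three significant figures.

I ≈ 1.23 mA

Parallel bank: R_p = 1/(1/15.8 + 1/19.3 + 1/36.3) = 7.010 kΩ.
V_A = 33.4 × 7.010/9.830 = 23.82 V.
Branch current I = V_A/R_B = 23.82/19.3 = 1.234 mA.
(Check via current divider: I_total = 3.398 mA; share G_k/ΣG = 0.3632 → same result.)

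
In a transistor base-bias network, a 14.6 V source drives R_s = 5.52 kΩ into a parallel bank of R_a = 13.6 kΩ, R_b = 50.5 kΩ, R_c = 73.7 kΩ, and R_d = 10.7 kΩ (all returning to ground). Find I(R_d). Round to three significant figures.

Combine the parallel branches: R_p = (1/13.6 + 1/50.5 + 1/73.7 + 1/10.7)⁻¹ = 4.991 kΩ.
Node voltage V_A = V_in · R_p/(R_s + R_p) = 14.6 × 0.4748 = 6.933 V.
Branch current I = V_A/R_d = 6.933/10.7 = 0.6479 mA.

I ≈ 0.648 mA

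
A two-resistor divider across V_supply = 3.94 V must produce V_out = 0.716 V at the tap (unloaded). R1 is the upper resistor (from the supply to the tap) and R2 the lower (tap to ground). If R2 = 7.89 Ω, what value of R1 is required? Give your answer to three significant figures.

R1 ≈ 35.5 Ω

Required fraction k = V_out/V_supply = 0.1817.
So R1 = R2 · (V_supply/V_out − 1) = 7.89 × (3.94/0.716 − 1) = 7.89 × 4.503 = 35.53 Ω.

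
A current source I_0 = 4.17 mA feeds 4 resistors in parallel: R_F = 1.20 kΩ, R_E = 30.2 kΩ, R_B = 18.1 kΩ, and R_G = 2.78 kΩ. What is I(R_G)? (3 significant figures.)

Conductances: ΣG = 1/1.20 + 1/30.2 + 1/18.1 + 1/2.78 = 1.281 (1/kΩ).
R_G takes the fraction G_k/ΣG = 0.3597/1.281 = 0.2807, so I = 4.17 × 0.2807 = 1.171 mA.

I ≈ 1.17 mA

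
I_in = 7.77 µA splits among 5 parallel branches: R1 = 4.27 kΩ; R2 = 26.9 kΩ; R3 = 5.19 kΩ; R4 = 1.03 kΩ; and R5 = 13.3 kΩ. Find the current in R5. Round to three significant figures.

I ≈ 0.387 µA

Conductances: ΣG = 1/4.27 + 1/26.9 + 1/5.19 + 1/1.03 + 1/13.3 = 1.510 (1/kΩ).
Current divider: I(R5) = I_in · G_k/ΣG = 7.77 × (0.07519/1.510) = 7.77 × 0.04979 = 0.3869 µA.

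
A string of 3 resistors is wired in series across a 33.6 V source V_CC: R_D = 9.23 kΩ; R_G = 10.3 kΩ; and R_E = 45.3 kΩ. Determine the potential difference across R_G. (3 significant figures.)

ΣR = 9.23 + 10.3 + 45.3 = 64.83 kΩ.
Voltage divider: V = V_CC · (10.30 / 64.83) = 33.6 × 0.1589 = 5.338 V.

V ≈ 5.34 V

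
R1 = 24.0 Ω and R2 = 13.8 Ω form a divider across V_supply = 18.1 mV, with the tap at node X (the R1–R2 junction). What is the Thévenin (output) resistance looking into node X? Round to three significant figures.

Looking into X with the source shorted: R_th = R1·R2/(R1+R2) = 24.00 × 13.8/37.80 = 8.762 Ω.

R_th ≈ 8.76 Ω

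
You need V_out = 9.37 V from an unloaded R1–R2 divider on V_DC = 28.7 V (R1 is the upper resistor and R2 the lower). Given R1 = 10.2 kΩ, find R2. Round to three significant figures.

V_out/V_DC = R2/(R1+R2) = 0.3265.
Rearranging, R2 = R1·k/(1−k) = 10.2 × 0.4847 = 4.944 kΩ.

R2 ≈ 4.94 kΩ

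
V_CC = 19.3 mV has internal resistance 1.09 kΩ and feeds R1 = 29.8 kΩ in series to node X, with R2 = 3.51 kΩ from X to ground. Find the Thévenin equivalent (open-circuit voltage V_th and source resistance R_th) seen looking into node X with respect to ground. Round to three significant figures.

R1' = 1.09 + 29.8 = 30.89 kΩ (source resistance + R1).
Open-circuit (no load on X): V_th = V_CC · R2/(R1' + R2) = 19.3 × 3.51/(30.89 + 3.51) = 1.969 mV.
Zeroing V_CC shorts the top of R1' to ground, so R_th = R1' ‖ R2 = 3.152 kΩ.

V_th ≈ 1.97 mV, R_th ≈ 3.15 kΩ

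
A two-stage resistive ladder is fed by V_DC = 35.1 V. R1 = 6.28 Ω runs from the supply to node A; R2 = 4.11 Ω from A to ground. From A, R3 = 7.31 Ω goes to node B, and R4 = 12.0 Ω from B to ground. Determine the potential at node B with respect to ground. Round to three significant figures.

The second stage (R3 + R4 = 19.31 Ω) loads node A in parallel with R2.
R2 ‖ (R3+R4) = 3.389 Ω.
V_A = 35.1 × 3.389/(6.28 + 3.389) = 12.30 V.
Then the unloaded second divider: V_B = V_A × R4/(R3+R4) = 12.30 × 0.6214 = 7.645 V.

V_B ≈ 7.64 V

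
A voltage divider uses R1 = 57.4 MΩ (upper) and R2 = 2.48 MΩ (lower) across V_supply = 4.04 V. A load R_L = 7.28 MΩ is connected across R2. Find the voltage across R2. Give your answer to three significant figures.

V_out ≈ 0.126 V

First combine the lower leg with the load: R2 ‖ R_L = 1.850 MΩ.
Now apply the divider: V_out = 4.04 × 0.03122 = 0.1261 V.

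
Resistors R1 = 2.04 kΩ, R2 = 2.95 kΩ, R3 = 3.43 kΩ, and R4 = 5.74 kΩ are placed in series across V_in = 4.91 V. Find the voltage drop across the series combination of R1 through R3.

Series total: ΣR = 2.04 + 2.95 + 3.43 + 5.74 = 14.16 kΩ.
R_{R1..R3} = 2.04 + 2.95 + 3.43 = 8.420 kΩ.
V = V_in · R/ΣR = 4.91 × 0.5946 = 2.920 V.

V ≈ 2.92 V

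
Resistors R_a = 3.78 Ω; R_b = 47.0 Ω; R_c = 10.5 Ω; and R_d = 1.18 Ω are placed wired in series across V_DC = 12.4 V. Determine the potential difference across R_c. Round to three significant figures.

V ≈ 2.08 V

ΣR = 3.78 + 47.0 + 10.5 + 1.18 = 62.46 Ω.
Voltage divider: V = V_DC · (10.50 / 62.46) = 12.4 × 0.1681 = 2.085 V.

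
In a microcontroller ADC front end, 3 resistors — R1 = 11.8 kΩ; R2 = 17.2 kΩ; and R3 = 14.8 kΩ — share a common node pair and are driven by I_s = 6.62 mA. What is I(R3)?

Total conductance ΣG = 1/11.8 + 1/17.2 + 1/14.8 = 0.2105 (units of 1/kΩ).
By the current-divider rule, I = I_s · G_k/ΣG = 6.62 × 0.3211 = 2.125 mA.

I ≈ 2.13 mA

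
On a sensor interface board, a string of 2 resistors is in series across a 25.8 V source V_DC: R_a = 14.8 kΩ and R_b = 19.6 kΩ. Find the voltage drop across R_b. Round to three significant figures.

V ≈ 14.7 V

Series total: ΣR = 14.8 + 19.6 = 34.40 kΩ.
By the voltage-divider rule, V = 25.8 × 19.60/34.40 = 14.70 V.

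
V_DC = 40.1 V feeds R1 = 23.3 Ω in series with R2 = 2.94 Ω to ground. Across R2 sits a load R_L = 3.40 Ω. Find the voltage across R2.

R2 ‖ R_L = (2.94 × 3.40)/(2.94 + 3.40) = 1.577 Ω.
Then V_out = V_DC · R2'/(R1 + R2') = 40.1 × 1.577/24.88 = 2.541 V.

V_out ≈ 2.54 V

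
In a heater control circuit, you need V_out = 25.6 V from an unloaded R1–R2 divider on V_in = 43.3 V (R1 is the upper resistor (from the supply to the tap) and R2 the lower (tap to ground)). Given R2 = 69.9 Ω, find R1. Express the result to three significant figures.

R1 ≈ 48.3 Ω

V_out/V_in = R2/(R1+R2) = 0.5912.
Rearranging, R1 = R2·(1−k)/k = 69.9 × 0.6914 = 48.33 Ω.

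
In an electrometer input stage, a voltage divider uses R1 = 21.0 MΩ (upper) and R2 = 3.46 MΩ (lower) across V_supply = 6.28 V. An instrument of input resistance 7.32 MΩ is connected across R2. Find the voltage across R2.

First combine the lower leg with the load: R2 ‖ R_L = 2.349 MΩ.
Voltage divider with the loaded lower leg: V_out = 6.28 × 2.349/(21.0 + 2.349) = 6.28 × 0.1006 = 0.6319 V.
(Unloaded it would be 0.888 V; the load pulls it down.)

V_out ≈ 0.632 V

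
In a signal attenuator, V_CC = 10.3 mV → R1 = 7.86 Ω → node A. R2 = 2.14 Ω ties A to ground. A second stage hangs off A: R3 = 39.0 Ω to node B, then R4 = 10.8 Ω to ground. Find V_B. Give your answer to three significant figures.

V_B ≈ 0.462 mV

Looking into the second stage from A: R3 + R4 = 49.80 Ω appears in parallel with R2.
R2 ‖ (R3+R4) = 2.052 Ω.
First divider: V_A = V_CC · 2.052/(7.86 + 2.052) = 2.132 mV.
V_B = V_A × 0.2169 = 0.4624 mV.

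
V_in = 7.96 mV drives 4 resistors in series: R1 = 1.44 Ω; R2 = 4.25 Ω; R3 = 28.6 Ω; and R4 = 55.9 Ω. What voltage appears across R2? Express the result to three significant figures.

V ≈ 0.375 mV

Series total: ΣR = 1.44 + 4.25 + 28.6 + 55.9 = 90.19 Ω.
V = V_in · R/ΣR = 7.96 × 0.04712 = 0.3751 mV.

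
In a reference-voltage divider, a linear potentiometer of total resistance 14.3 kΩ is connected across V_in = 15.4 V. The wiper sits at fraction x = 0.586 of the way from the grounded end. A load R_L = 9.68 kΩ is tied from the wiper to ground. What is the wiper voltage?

V_out ≈ 6.64 V

Lower segment x·R_p = 8.380 kΩ; upper segment (1−x)·R_p = 5.920 kΩ.
Lower segment in parallel with the load: 8.380 ‖ 9.68 = 4.492 kΩ.
Then V_out = V_in · 4.492/(5.920 + 4.492) = 6.643 V.
(Unloaded: V_out = x·V_in = 9.02 V.)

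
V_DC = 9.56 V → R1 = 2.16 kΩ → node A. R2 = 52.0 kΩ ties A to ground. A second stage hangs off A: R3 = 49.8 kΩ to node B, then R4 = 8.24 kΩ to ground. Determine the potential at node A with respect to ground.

Looking into the second stage from A: R3 + R4 = 58.04 kΩ appears in parallel with R2.
Effective lower resistance at A: R2 ‖ 58.04 = 27.43 kΩ.
V_A = 9.56 × 27.43/(2.16 + 27.43) = 8.862 V.

V_A ≈ 8.86 V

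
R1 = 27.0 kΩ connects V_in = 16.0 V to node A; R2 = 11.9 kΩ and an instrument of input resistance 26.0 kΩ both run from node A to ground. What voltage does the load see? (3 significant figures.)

V_out ≈ 3.71 V

R2 ‖ R_L = (11.9 × 26.0)/(11.9 + 26.0) = 8.164 kΩ.
Now apply the divider: V_out = 16.0 × 0.2322 = 3.715 V.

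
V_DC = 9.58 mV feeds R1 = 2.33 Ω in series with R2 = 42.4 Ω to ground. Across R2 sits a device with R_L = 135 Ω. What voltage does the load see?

First combine the lower leg with the load: R2 ‖ R_L = 32.27 Ω.
Now apply the divider: V_out = 9.58 × 0.9327 = 8.935 mV.

V_out ≈ 8.93 mV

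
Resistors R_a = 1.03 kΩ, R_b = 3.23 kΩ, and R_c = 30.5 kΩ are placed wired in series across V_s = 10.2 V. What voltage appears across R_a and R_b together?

V ≈ 1.25 V

ΣR = 1.03 + 3.23 + 30.5 = 34.76 kΩ.
R_{R_a..R_b} = 1.03 + 3.23 = 4.260 kΩ.
By the voltage-divider rule, V = 10.2 × 4.260/34.76 = 1.250 V.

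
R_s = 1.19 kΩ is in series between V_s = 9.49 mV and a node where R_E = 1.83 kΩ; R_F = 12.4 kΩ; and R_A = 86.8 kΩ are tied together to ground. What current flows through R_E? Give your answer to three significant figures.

I ≈ 2.95 µA

Equivalent of the parallel group: R_p = 1.566 kΩ.
Node voltage V_A = V_s · R_p/(R_s + R_p) = 9.49 × 0.5682 = 5.392 mV.
Branch current I = V_A/R_E = 5.392/1.83 = 2.947 µA.
(Equivalently: I_total = 3.444 µA, then current-divider fraction G_k/ΣG = 0.8557.)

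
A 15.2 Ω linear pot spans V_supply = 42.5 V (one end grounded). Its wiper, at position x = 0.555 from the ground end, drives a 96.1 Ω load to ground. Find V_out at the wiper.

Lower segment x·R_p = 8.436 Ω; upper segment (1−x)·R_p = 6.764 Ω.
R_L loads the lower segment: effective lower R = 7.755 Ω.
Loaded-divider output: V_out = 42.5 × 0.5341 = 22.70 V.
(Unloaded: V_out = x·V_supply = 23.6 V.)

V_out ≈ 22.7 V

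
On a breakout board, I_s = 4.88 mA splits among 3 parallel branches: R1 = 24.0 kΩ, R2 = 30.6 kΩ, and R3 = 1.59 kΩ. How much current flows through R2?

ΣG = 1/24.0 + 1/30.6 + 1/1.59 = 0.7033.
By the current-divider rule, I = I_s · G_k/ΣG = 4.88 × 0.04647 = 0.2268 mA.

I ≈ 0.227 mA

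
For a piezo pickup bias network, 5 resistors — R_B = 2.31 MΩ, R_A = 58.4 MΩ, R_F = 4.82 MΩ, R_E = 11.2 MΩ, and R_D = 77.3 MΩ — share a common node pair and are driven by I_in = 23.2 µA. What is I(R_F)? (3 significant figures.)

Total conductance ΣG = 1/2.31 + 1/58.4 + 1/4.82 + 1/11.2 + 1/77.3 = 0.7597 (units of 1/MΩ).
R_F takes the fraction G_k/ΣG = 0.2075/0.7597 = 0.2731, so I = 23.2 × 0.2731 = 6.336 µA.

I ≈ 6.34 µA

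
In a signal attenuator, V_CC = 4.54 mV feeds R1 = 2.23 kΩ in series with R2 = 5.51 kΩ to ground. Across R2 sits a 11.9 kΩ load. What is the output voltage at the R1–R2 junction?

V_out ≈ 2.85 mV

First combine the lower leg with the load: R2 ‖ R_L = 3.766 kΩ.
Voltage divider with the loaded lower leg: V_out = 4.54 × 3.766/(2.23 + 3.766) = 4.54 × 0.6281 = 2.852 mV.
(Unloaded it would be 3.23 mV; the load pulls it down.)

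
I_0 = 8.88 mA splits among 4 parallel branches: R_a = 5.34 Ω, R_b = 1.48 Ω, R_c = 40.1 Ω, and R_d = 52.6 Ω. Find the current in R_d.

Total conductance ΣG = 1/5.34 + 1/1.48 + 1/40.1 + 1/52.6 = 0.9069 (units of 1/Ω).
By the current-divider rule, I = I_0 · G_k/ΣG = 8.88 × 0.02096 = 0.1862 mA.

I ≈ 0.186 mA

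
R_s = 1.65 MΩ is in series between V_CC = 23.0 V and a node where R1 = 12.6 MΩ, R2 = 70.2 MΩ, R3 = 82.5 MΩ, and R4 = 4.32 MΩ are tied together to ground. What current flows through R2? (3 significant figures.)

I ≈ 0.211 µA

Equivalent of the parallel group: R_p = 2.965 MΩ.
V_A = 23.0 × 2.965/4.615 = 14.78 V.
Branch current I = V_A/R2 = 14.78/70.2 = 0.2105 µA.
(Check via current divider: I_total = 4.983 µA; share G_k/ΣG = 0.04224 → same result.)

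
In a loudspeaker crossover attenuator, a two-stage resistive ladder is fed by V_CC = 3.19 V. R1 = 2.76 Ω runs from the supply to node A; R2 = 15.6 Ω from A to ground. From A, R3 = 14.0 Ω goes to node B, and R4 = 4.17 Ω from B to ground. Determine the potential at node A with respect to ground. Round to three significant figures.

Node A sees R2 in parallel with the series input of stage 2, R3 + R4 = 18.17 Ω.
Effective lower resistance at A: R2 ‖ 18.17 = 8.394 Ω.
So V_A = 3.19 × 0.7525 = 2.401 V.

V_A ≈ 2.40 V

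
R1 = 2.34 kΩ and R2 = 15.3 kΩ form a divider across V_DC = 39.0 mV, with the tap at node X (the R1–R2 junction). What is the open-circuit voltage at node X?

V_th ≈ 33.8 mV

V_th is the unloaded tap voltage: V_DC · R2/(R1+R2) = 39.0 × 0.8673 = 33.83 mV.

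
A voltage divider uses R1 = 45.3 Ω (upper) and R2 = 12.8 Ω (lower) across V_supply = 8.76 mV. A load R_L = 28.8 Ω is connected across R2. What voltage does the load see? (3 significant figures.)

V_out ≈ 1.43 mV

The load sits in parallel with R2, giving an effective lower resistance R2' = R2·R_L/(R2+R_L) = 8.862 Ω.
Now apply the divider: V_out = 8.76 × 0.1636 = 1.433 mV.
(Unloaded it would be 1.93 mV; the load pulls it down.)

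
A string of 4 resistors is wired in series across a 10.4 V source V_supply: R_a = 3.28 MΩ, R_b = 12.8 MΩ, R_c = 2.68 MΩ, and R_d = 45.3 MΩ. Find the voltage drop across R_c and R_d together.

V ≈ 7.79 V

ΣR = 3.28 + 12.8 + 2.68 + 45.3 = 64.06 MΩ.
R_{R_c..R_d} = 2.68 + 45.3 = 47.98 MΩ.
Voltage divider: V = V_supply · (47.98 / 64.06) = 10.4 × 0.7490 = 7.789 V.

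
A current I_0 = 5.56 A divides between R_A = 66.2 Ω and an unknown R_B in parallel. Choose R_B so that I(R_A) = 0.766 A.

The fraction through R_A equals R_B/(R_A+R_B).
With f = 0.1378, R_B = R_A · f/(1−f) = 66.2 × 0.1598 = 10.58 Ω.

R_B ≈ 10.6 Ω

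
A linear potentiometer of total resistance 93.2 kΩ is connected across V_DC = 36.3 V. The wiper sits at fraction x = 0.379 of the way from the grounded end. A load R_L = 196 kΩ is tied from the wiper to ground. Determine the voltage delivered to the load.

The pot divides into 57.88 kΩ above the wiper and 35.32 kΩ below.
R_L loads the lower segment: effective lower R = 29.93 kΩ.
Then V_out = V_DC · 29.93/(57.88 + 29.93) = 12.37 V.

V_out ≈ 12.4 V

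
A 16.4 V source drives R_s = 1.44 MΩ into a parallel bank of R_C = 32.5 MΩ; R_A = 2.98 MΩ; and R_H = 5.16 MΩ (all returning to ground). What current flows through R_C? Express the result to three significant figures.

Equivalent of the parallel group: R_p = 1.785 MΩ.
V_A by voltage divider: V_A = 16.4 × 1.785/(1.44 + 1.785) = 9.078 V.
I(R_C) = V_A / R_C = 9.078/32.5 = 0.2793 µA.
(Check via current divider: I_total = 5.085 µA; share G_k/ΣG = 0.05493 → same result.)

I ≈ 0.279 µA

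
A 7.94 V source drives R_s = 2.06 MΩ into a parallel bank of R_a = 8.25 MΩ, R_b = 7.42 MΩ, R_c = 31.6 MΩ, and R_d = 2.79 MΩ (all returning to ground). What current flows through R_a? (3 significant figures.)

I ≈ 0.413 µA

Equivalent of the parallel group: R_p = 1.548 MΩ.
Node voltage V_A = V_CC · R_p/(R_s + R_p) = 7.94 × 0.4290 = 3.406 V.
I(R_a) = V_A / R_a = 3.406/8.25 = 0.4129 µA.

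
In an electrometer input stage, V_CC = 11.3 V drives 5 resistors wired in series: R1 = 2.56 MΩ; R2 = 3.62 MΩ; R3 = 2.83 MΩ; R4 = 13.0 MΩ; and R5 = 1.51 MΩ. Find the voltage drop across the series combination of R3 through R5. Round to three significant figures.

ΣR = 2.56 + 3.62 + 2.83 + 13.0 + 1.51 = 23.52 MΩ.
R_{R3..R5} = 2.83 + 13.0 + 1.51 = 17.34 MΩ.
Voltage divider: V = V_CC · (17.34 / 23.52) = 11.3 × 0.7372 = 8.331 V.

V ≈ 8.33 V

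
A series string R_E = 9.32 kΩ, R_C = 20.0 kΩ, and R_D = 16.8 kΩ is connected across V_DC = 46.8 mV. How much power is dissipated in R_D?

The common current is I = 46.8/46.12 = 1.015 µA.
P(R_D) = I²·R_D = (1.015)² × 16.8 = 17.30 nW.

P ≈ 17.3 nW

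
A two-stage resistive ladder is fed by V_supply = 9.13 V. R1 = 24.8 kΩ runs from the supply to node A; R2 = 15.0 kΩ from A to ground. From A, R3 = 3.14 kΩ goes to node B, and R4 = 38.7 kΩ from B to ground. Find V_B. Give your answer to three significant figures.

V_B ≈ 2.60 V

Node A sees R2 in parallel with the series input of stage 2, R3 + R4 = 41.84 kΩ.
R2 ‖ (R3+R4) = 11.04 kΩ.
V_A = 9.13 × 11.04/(24.8 + 11.04) = 2.813 V.
Then the unloaded second divider: V_B = V_A × R4/(R3+R4) = 2.813 × 0.9250 = 2.602 V.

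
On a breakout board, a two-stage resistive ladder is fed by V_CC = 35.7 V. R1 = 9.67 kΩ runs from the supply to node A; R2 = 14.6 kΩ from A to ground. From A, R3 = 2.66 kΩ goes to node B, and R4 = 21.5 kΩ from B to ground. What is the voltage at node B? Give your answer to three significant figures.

The second stage (R3 + R4 = 24.16 kΩ) loads node A in parallel with R2.
Effective lower resistance at A: R2 ‖ 24.16 = 9.101 kΩ.
V_A = 35.7 × 9.101/(9.67 + 9.101) = 17.31 V.
V_B = V_A × 0.8899 = 15.40 V.

V_B ≈ 15.4 V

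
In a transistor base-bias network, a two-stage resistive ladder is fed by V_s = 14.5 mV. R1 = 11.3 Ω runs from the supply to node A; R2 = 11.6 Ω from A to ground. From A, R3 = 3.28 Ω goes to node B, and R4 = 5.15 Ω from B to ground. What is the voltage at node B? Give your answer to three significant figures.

Looking into the second stage from A: R3 + R4 = 8.430 Ω appears in parallel with R2.
Effective lower resistance at A: R2 ‖ 8.430 = 4.882 Ω.
So V_A = 14.5 × 0.3017 = 4.375 mV.
Then the unloaded second divider: V_B = V_A × R4/(R3+R4) = 4.375 × 0.6109 = 2.673 mV.

V_B ≈ 2.67 mV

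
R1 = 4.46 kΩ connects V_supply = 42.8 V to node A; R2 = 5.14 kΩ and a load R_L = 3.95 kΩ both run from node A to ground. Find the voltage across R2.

V_out ≈ 14.3 V

The load sits in parallel with R2, giving an effective lower resistance R2' = R2·R_L/(R2+R_L) = 2.234 kΩ.
Now apply the divider: V_out = 42.8 × 0.3337 = 14.28 V.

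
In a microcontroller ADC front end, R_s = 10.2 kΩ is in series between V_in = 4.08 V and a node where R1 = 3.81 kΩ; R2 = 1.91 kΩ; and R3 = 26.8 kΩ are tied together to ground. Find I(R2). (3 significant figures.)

I ≈ 0.227 mA

Combine the parallel branches: R_p = (1/3.81 + 1/1.91 + 1/26.8)⁻¹ = 1.215 kΩ.
Node voltage V_A = V_in · R_p/(R_s + R_p) = 4.08 × 0.1064 = 0.4341 V.
Branch current I = V_A/R2 = 0.4341/1.91 = 0.2273 mA.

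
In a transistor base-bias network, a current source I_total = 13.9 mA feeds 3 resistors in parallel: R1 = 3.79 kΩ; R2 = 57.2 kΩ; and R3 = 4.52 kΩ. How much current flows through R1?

Conductances: ΣG = 1/3.79 + 1/57.2 + 1/4.52 = 0.5026 (1/kΩ).
Current divider: I(R1) = I_total · G_k/ΣG = 13.9 × (0.2639/0.5026) = 13.9 × 0.5250 = 7.298 mA.

I ≈ 7.30 mA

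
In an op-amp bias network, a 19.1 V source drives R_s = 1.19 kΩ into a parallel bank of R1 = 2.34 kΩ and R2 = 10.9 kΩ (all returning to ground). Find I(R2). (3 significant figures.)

I ≈ 1.08 mA

Parallel bank: R_p = 1/(1/2.34 + 1/10.9) = 1.926 kΩ.
V_A by voltage divider: V_A = 19.1 × 1.926/(1.19 + 1.926) = 11.81 V.
Branch current I = V_A/R2 = 11.81/10.9 = 1.083 mA.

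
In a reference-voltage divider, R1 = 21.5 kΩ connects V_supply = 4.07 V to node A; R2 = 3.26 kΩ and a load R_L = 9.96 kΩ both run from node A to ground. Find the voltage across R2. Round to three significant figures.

The load sits in parallel with R2, giving an effective lower resistance R2' = R2·R_L/(R2+R_L) = 2.456 kΩ.
Now apply the divider: V_out = 4.07 × 0.1025 = 0.4173 V.

V_out ≈ 0.417 V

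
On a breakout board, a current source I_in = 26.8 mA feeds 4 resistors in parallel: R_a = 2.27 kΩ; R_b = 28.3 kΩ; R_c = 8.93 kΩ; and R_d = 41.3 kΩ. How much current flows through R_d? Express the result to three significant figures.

Conductances: ΣG = 1/2.27 + 1/28.3 + 1/8.93 + 1/41.3 = 0.6121 (1/kΩ).
R_d takes the fraction G_k/ΣG = 0.02421/0.6121 = 0.03956, so I = 26.8 × 0.03956 = 1.060 mA.

I ≈ 1.06 mA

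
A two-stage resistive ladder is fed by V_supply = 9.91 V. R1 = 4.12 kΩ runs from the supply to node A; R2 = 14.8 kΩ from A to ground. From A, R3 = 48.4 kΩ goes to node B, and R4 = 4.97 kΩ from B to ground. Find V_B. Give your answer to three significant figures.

V_B ≈ 0.681 V

The second stage (R3 + R4 = 53.37 kΩ) loads node A in parallel with R2.
R2 ‖ (R3+R4) = 11.59 kΩ.
So V_A = 9.91 × 0.7377 = 7.311 V.
V_B = V_A × 0.09312 = 0.6808 V.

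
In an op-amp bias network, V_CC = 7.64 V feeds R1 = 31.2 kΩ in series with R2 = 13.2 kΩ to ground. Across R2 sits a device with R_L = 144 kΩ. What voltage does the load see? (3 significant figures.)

V_out ≈ 2.13 V

The load sits in parallel with R2, giving an effective lower resistance R2' = R2·R_L/(R2+R_L) = 12.09 kΩ.
Now apply the divider: V_out = 7.64 × 0.2793 = 2.134 V.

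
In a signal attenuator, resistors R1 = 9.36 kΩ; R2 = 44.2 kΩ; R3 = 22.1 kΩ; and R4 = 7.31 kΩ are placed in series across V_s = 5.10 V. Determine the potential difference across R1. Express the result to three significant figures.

Total series resistance ΣR = 9.36 + 44.2 + 22.1 + 7.31 = 82.97 kΩ.
V = V_s · R/ΣR = 5.10 × 0.1128 = 0.5753 V.

V ≈ 0.575 V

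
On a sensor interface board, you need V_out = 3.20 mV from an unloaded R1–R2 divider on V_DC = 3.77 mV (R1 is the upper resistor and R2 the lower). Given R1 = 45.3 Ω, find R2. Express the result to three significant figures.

Required fraction k = V_out/V_DC = 0.8488.
Rearranging, R2 = R1·k/(1−k) = 45.3 × 5.614 = 254.3 Ω.

R2 ≈ 254 Ω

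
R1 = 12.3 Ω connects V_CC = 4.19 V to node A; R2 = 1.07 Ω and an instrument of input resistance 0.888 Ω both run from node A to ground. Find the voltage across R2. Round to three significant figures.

The load sits in parallel with R2, giving an effective lower resistance R2' = R2·R_L/(R2+R_L) = 0.4853 Ω.
Then V_out = V_CC · R2'/(R1 + R2') = 4.19 × 0.4853/12.79 = 0.1590 V.
(Unloaded it would be 0.335 V; the load pulls it down.)

V_out ≈ 0.159 V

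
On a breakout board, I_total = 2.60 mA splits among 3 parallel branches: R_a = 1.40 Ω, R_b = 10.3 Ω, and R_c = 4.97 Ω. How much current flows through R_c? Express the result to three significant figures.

I ≈ 0.517 mA

Conductances: ΣG = 1/1.40 + 1/10.3 + 1/4.97 = 1.013 (1/Ω).
Current divider: I(R_c) = I_total · G_k/ΣG = 2.60 × (0.2012/1.013) = 2.60 × 0.1987 = 0.5166 mA.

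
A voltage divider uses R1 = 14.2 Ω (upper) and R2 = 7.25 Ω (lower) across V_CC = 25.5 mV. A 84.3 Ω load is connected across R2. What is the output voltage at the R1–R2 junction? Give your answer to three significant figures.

First combine the lower leg with the load: R2 ‖ R_L = 6.676 Ω.
Then V_out = V_CC · R2'/(R1 + R2') = 25.5 × 6.676/20.88 = 8.155 mV.

V_out ≈ 8.15 mV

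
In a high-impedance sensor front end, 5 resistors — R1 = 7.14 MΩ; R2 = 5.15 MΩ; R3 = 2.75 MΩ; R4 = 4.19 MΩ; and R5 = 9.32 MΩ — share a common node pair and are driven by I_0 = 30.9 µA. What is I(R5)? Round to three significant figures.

I ≈ 3.18 µA

ΣG = 1/7.14 + 1/5.15 + 1/2.75 + 1/4.19 + 1/9.32 = 1.044.
R5 takes the fraction G_k/ΣG = 0.1073/1.044 = 0.1028, so I = 30.9 × 0.1028 = 3.176 µA.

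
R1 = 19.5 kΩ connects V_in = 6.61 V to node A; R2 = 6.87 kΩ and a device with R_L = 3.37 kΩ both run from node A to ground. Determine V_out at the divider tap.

The load sits in parallel with R2, giving an effective lower resistance R2' = R2·R_L/(R2+R_L) = 2.261 kΩ.
Voltage divider with the loaded lower leg: V_out = 6.61 × 2.261/(19.5 + 2.261) = 6.61 × 0.1039 = 0.6868 V.
(Unloaded it would be 1.72 V; the load pulls it down.)

V_out ≈ 0.687 V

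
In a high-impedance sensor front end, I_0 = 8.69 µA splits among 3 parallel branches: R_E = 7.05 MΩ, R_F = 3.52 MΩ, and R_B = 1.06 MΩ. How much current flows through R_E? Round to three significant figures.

ΣG = 1/7.05 + 1/3.52 + 1/1.06 = 1.369.
Current divider: I(R_E) = I_0 · G_k/ΣG = 8.69 × (0.1418/1.369) = 8.69 × 0.1036 = 0.9002 µA.

I ≈ 0.900 µA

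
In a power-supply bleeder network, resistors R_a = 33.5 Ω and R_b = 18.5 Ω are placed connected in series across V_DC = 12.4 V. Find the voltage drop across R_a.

V ≈ 7.99 V

ΣR = 33.5 + 18.5 = 52.00 Ω.
By the voltage-divider rule, V = 12.4 × 33.50/52.00 = 7.988 V.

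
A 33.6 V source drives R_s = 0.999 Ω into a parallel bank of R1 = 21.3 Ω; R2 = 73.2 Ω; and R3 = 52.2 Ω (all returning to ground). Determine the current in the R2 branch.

I ≈ 0.425 A

Equivalent of the parallel group: R_p = 12.54 Ω.
Node voltage V_A = V_CC · R_p/(R_s + R_p) = 33.6 × 0.9262 = 31.12 V.
I(R2) = V_A / R2 = 31.12/73.2 = 0.4251 A.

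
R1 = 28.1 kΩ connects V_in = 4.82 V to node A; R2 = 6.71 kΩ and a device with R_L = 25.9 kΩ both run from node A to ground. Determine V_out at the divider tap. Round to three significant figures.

V_out ≈ 0.768 V

First combine the lower leg with the load: R2 ‖ R_L = 5.329 kΩ.
Then V_out = V_in · R2'/(R1 + R2') = 4.82 × 5.329/33.43 = 0.7684 V.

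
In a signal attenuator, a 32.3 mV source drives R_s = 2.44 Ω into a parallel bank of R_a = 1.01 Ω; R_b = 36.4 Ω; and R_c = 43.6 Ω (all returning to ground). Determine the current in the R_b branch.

I ≈ 0.251 mA

Combine the parallel branches: R_p = (1/1.01 + 1/36.4 + 1/43.6)⁻¹ = 0.9611 Ω.
Node voltage V_A = V_CC · R_p/(R_s + R_p) = 32.3 × 0.2826 = 9.127 mV.
I(R_b) = V_A / R_b = 9.127/36.4 = 0.2507 mA.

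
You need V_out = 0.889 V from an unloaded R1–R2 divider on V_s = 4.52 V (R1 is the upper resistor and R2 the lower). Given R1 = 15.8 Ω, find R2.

R2 ≈ 3.87 Ω

Required fraction k = V_out/V_s = 0.1967.
Rearranging, R2 = R1·k/(1−k) = 15.8 × 0.2448 = 3.868 Ω.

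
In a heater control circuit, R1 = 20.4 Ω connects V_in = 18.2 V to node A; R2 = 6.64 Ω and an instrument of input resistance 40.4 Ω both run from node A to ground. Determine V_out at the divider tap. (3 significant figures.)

V_out ≈ 3.98 V

First combine the lower leg with the load: R2 ‖ R_L = 5.703 Ω.
Then V_out = V_in · R2'/(R1 + R2') = 18.2 × 5.703/26.10 = 3.976 V.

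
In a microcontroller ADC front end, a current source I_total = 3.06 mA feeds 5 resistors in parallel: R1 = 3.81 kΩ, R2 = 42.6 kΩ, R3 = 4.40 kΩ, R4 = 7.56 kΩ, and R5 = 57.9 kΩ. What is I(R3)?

Conductances: ΣG = 1/3.81 + 1/42.6 + 1/4.40 + 1/7.56 + 1/57.9 = 0.6628 (1/kΩ).
R3 takes the fraction G_k/ΣG = 0.2273/0.6628 = 0.3429, so I = 3.06 × 0.3429 = 1.049 mA.

I ≈ 1.05 mA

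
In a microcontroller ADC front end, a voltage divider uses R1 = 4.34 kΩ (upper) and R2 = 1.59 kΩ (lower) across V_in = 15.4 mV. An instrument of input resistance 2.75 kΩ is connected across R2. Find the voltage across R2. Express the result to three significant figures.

V_out ≈ 2.90 mV

First combine the lower leg with the load: R2 ‖ R_L = 1.007 kΩ.
Then V_out = V_in · R2'/(R1 + R2') = 15.4 × 1.007/5.347 = 2.901 mV.
(Unloaded it would be 4.13 mV; the load pulls it down.)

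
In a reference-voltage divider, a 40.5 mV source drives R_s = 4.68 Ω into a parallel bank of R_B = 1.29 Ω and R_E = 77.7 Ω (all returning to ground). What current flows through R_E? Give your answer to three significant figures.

Parallel bank: R_p = 1/(1/1.29 + 1/77.7) = 1.269 Ω.
V_A by voltage divider: V_A = 40.5 × 1.269/(4.68 + 1.269) = 8.639 mV.
I(R_E) = V_A / R_E = 8.639/77.7 = 0.1112 mA.

I ≈ 0.111 mA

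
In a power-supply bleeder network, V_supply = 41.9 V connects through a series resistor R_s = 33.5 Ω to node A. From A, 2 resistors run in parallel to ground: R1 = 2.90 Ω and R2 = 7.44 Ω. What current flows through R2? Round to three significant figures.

I ≈ 0.330 A

Combine the parallel branches: R_p = (1/2.90 + 1/7.44)⁻¹ = 2.087 Ω.
V_A by voltage divider: V_A = 41.9 × 2.087/(33.5 + 2.087) = 2.457 V.
I(R2) = V_A / R2 = 2.457/7.44 = 0.3302 A.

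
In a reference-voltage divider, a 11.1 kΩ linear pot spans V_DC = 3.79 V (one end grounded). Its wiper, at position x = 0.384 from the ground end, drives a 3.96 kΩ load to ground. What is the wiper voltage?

The pot divides into 6.838 kΩ above the wiper and 4.262 kΩ below.
(x·R_p) ‖ R_L = 2.053 kΩ.
Then V_out = V_DC · 2.053/(6.838 + 2.053) = 0.8751 V.

V_out ≈ 0.875 V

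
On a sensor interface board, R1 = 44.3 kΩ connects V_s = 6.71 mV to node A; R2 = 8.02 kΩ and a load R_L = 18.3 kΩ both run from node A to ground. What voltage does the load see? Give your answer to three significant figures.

V_out ≈ 0.750 mV

R2 ‖ R_L = (8.02 × 18.3)/(8.02 + 18.3) = 5.576 kΩ.
Then V_out = V_s · R2'/(R1 + R2') = 6.71 × 5.576/49.88 = 0.7502 mV.
(Unloaded it would be 1.03 mV; the load pulls it down.)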